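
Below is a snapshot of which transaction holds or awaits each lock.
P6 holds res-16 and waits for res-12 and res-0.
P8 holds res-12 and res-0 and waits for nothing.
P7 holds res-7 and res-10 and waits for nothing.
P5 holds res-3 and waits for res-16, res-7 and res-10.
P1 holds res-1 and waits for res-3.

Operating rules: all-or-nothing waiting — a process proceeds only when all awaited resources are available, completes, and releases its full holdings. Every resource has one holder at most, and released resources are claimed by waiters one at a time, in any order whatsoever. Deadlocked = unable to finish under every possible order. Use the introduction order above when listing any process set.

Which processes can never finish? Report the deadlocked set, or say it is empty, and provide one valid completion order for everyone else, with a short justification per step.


Nothing here is deadlocked.
Key observation: the wait relation is loop-free; peeling off processes with no waits unwinds the whole state.
The rest can finish in the order P8, P7, P6, P5, P1.
Verifying each step:
  run P8 (it waits on nothing); releases res-12 and res-0
  run P7 (it waits on nothing); releases res-7 and res-10
  P6: everything it awaited (res-12 and res-0) is free; runs, freeing res-16
  P5: everything it awaited (res-16, res-7 and res-10) is free; runs, freeing res-3
  P1: everything it awaited (res-3) is free; runs, freeing res-1


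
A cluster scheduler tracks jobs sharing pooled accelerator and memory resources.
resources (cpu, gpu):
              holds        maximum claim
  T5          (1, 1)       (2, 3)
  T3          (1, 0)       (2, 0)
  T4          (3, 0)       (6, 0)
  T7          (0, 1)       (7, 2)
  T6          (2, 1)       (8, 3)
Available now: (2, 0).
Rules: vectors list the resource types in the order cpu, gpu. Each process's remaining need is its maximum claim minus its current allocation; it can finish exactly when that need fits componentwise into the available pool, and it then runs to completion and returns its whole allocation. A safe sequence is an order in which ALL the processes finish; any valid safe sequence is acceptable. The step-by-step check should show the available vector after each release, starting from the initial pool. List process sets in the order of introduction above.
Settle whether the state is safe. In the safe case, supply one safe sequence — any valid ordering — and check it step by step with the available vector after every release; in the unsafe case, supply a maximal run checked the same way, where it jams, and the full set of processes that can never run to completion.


UNSAFE — no complete ordering exists.
Key observation: T3, T4 can finish, but then (6, 0) is all there is, and the blocked group's gpu demands exceed it.
A maximal execution: T3, T4 — then nothing else fits. Step-by-step check:
  pool = (2, 0)
  run T3 (needs (1, 0), free (2, 0)); after release of (1, 0) the pool is (3, 0)
  run T4 (needs (3, 0), free (3, 0)); after release of (3, 0) the pool is (6, 0)
  T5 still needs (1, 2) but only (6, 0) is free — short on gpu
  T7 still needs (7, 1) but only (6, 0) is free — short on cpu and gpu
  T6 still needs (6, 2) but only (6, 0) is free — short on gpu
Processes that can never finish: T5, T7 and T6.


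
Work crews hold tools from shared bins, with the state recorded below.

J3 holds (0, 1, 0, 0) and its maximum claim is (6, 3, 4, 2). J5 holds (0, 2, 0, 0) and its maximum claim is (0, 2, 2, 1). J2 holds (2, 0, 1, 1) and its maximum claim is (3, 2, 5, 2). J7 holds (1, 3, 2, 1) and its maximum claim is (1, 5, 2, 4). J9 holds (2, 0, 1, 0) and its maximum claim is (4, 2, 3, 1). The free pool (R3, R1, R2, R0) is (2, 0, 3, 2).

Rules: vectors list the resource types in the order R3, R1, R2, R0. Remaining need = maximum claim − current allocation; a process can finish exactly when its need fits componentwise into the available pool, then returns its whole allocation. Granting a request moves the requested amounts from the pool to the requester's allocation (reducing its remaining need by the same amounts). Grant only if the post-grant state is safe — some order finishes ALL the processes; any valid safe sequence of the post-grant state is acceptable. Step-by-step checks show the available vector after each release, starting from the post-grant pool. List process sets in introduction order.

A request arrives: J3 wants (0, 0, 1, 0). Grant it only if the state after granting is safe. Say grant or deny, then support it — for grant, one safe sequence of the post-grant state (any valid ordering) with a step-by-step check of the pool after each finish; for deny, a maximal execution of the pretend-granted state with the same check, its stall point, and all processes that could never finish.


DENY. Granting would leave the state unsafe.
Key observation: after J5, J9 the pool peaks at (4, 2, 3, 2), and each blocked process is short somewhere: J3 on R3; J2 on R2; J7 on R0.
Pretend the grant happened; the run J5, J9 goes as far as possible. Verifying each step:
  pool = (2, 0, 2, 2)
  run J5 (needs (0, 0, 2, 1), free (2, 0, 2, 2)); after release of (0, 2, 0, 0) the pool is (2, 2, 2, 2)
  run J9 (needs (2, 2, 2, 1), free (2, 2, 2, 2)); after release of (2, 0, 1, 0) the pool is (4, 2, 3, 2)
  blocked: J3 wants (6, 2, 3, 2), pool (4, 2, 3, 2) — not enough R3
  blocked: J2 wants (1, 2, 4, 1), pool (4, 2, 3, 2) — not enough R2
  blocked: J7 wants (0, 2, 0, 3), pool (4, 2, 3, 2) — not enough R0
Processes that could never finish after the grant: J3, J2 and J7.


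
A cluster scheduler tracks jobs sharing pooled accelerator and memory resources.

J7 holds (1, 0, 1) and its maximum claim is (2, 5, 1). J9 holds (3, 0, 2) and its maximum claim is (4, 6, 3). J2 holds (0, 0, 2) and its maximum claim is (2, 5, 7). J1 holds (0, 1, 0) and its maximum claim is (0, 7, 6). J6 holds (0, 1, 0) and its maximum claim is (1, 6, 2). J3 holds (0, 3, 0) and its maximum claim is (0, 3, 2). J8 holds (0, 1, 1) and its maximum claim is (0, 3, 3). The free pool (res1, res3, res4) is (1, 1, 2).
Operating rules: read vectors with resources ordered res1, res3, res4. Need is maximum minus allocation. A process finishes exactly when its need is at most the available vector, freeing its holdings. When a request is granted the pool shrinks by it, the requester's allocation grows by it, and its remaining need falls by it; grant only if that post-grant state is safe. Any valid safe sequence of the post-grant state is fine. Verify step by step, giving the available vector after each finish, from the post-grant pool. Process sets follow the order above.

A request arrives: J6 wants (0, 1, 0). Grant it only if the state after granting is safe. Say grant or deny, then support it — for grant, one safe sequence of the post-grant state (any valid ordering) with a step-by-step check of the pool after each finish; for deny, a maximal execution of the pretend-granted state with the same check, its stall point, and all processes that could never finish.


GRANT — the state after the grant stays safe, e.g. via J3, J8, J6, J9, J2, J1, J7.
Key observation: the transfer keeps a workable pool ((1, 0, 2)); J3 starts the safe sequence.
Verifying the post-grant state step by step:
  pool = (1, 0, 2)
  J3 needs (0, 0, 2) <= (1, 0, 2) -> finishes; pool += (0, 3, 0) = (1, 3, 2)
  J8 needs (0, 2, 2) <= (1, 3, 2) -> finishes; pool += (0, 1, 1) = (1, 4, 3)
  J6 needs (1, 4, 2) <= (1, 4, 3) -> finishes; pool += (0, 2, 0) = (1, 6, 3)
  J9 needs (1, 6, 1) <= (1, 6, 3) -> finishes; pool += (3, 0, 2) = (4, 6, 5)
  J2 needs (2, 5, 5) <= (4, 6, 5) -> finishes; pool += (0, 0, 2) = (4, 6, 7)
  J1 needs (0, 6, 6) <= (4, 6, 7) -> finishes; pool += (0, 1, 0) = (4, 7, 7)
  J7 needs (1, 5, 0) <= (4, 7, 7) -> finishes; pool += (1, 0, 1) = (5, 7, 8)


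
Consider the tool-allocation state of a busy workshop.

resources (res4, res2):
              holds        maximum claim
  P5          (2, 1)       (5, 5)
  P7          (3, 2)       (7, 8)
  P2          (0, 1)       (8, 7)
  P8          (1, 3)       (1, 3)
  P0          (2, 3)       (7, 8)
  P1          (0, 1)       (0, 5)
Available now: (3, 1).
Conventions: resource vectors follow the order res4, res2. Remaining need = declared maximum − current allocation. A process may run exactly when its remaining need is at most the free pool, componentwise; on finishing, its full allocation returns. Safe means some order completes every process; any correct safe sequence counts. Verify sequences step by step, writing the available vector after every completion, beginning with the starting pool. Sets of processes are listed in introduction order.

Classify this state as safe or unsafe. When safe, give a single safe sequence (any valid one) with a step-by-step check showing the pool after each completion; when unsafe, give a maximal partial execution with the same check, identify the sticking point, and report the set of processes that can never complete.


The state is SAFE; one workable sequence: P8, P1, P5, P7, P2, P0.
Key observation: at P1 the run first touches a limit — (0, 4) against (4, 4), exact on a resource it actually requests.
Walking it through:
  pool = (3, 1)
  P8 needs (0, 0) <= (3, 1) -> finishes; pool += (1, 3) = (4, 4)
  P1 needs (0, 4) <= (4, 4) -> finishes; pool += (0, 1) = (4, 5)
  P5 needs (3, 4) <= (4, 5) -> finishes; pool += (2, 1) = (6, 6)
  P7 needs (4, 6) <= (6, 6) -> finishes; pool += (3, 2) = (9, 8)
  P2 needs (8, 6) <= (9, 8) -> finishes; pool += (0, 1) = (9, 9)
  P0 needs (5, 5) <= (9, 9) -> finishes; pool += (2, 3) = (11, 12)


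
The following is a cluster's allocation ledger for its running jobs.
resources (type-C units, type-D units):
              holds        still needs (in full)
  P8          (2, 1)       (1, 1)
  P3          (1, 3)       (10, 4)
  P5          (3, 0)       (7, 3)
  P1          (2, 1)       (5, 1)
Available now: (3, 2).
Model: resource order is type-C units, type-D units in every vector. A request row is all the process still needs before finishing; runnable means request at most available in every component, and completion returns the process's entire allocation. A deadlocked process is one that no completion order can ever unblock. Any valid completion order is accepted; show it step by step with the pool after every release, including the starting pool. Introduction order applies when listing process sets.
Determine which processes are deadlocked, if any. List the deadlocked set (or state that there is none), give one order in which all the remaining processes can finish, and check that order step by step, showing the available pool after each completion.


The deadlocked set is empty.
Key observation: P8 leads a chain of completions in which each release enables another process.
A valid finishing order for the others: P8, P1, P5, P3. Verifying each step:
  pool = (3, 2)
  P8: need (1, 1) fits (3, 2); releases (2, 1), pool now (5, 3)
  P1: need (5, 1) fits (5, 3); releases (2, 1), pool now (7, 4)
  P5: need (7, 3) fits (7, 4); releases (3, 0), pool now (10, 4)
  P3: need (10, 4) fits (10, 4); releases (1, 3), pool now (11, 7)


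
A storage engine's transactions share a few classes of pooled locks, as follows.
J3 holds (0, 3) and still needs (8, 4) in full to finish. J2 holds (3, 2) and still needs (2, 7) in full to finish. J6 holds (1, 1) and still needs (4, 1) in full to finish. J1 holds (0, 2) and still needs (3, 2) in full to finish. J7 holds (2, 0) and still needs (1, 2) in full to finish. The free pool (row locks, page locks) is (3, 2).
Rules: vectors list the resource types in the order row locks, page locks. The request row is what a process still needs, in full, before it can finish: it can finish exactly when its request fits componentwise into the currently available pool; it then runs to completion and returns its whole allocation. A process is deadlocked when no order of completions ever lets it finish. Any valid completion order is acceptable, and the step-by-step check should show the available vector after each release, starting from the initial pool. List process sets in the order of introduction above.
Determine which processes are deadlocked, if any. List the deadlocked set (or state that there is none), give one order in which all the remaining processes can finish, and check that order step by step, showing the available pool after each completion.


Deadlocked set: J3 and J2.
Key observation: after J7, J6, J1 the pool peaks at (6, 5), and each blocked process is short somewhere: J3 on row locks; J2 on page locks.
One completion order for the rest: J7, J6, J1. Step-by-step check:
  pool = (3, 2)
  run J7 (needs (1, 2), free (3, 2)); after release of (2, 0) the pool is (5, 2)
  run J6 (needs (4, 1), free (5, 2)); after release of (1, 1) the pool is (6, 3)
  run J1 (needs (3, 2), free (6, 3)); after release of (0, 2) the pool is (6, 5)
The blocked processes can never fit:
  blocked: J3 wants (8, 4), pool (6, 5) — not enough row locks
  blocked: J2 wants (2, 7), pool (6, 5) — not enough page locks


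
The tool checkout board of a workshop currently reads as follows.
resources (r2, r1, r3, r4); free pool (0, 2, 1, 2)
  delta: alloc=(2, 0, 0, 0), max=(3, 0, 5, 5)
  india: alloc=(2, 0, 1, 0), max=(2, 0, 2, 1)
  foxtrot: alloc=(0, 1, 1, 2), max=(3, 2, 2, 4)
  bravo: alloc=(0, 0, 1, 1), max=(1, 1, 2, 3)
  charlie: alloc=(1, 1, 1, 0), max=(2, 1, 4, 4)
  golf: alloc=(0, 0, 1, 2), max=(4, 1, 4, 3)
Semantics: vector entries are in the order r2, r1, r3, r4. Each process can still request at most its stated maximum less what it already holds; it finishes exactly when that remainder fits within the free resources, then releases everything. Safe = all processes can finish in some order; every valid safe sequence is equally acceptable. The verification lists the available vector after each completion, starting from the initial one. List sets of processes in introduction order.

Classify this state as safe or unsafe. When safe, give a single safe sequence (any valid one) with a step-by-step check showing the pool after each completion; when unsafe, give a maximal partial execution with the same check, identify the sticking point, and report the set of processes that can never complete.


UNSAFE — no complete ordering exists.
Key observation: after india, bravo the pool peaks at (2, 2, 3, 3), and each blocked process is short somewhere: delta on r3, r4; foxtrot on r2; charlie on r4; golf on r2.
A maximal execution: india, bravo — then nothing else fits. Verifying each step:
  pool = (0, 2, 1, 2)
  india: need (0, 0, 1, 1) fits (0, 2, 1, 2); releases (2, 0, 1, 0), pool now (2, 2, 2, 2)
  bravo: need (1, 1, 1, 2) fits (2, 2, 2, 2); releases (0, 0, 1, 1), pool now (2, 2, 3, 3)
  blocked: delta wants (1, 0, 5, 5), pool (2, 2, 3, 3) — not enough r3 and r4
  blocked: foxtrot wants (3, 1, 1, 2), pool (2, 2, 3, 3) — not enough r2
  blocked: charlie wants (1, 0, 3, 4), pool (2, 2, 3, 3) — not enough r4
  blocked: golf wants (4, 1, 3, 1), pool (2, 2, 3, 3) — not enough r2
Processes that can never finish: delta, foxtrot, charlie and golf.


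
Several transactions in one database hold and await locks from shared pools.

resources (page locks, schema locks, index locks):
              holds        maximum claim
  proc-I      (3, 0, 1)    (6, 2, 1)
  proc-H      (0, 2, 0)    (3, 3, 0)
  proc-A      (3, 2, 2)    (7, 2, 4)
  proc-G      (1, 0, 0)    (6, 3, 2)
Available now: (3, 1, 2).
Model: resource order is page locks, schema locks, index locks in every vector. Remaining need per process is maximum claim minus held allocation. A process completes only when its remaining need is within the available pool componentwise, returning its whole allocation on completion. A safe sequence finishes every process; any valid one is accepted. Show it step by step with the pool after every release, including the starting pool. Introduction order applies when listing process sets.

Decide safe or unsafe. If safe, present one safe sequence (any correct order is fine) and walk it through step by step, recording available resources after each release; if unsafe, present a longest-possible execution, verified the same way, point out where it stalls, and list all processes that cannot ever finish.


The state is SAFE; one workable sequence: proc-H, proc-I, proc-A, proc-G.
Key observation: the first exact fit in this order is proc-H — it needs (3, 1, 0) with (3, 1, 2) free, meeting a requested resource to the last unit.
Walking it through:
  pool = (3, 1, 2)
  proc-H: need (3, 1, 0) fits (3, 1, 2); releases (0, 2, 0), pool now (3, 3, 2)
  proc-I: need (3, 2, 0) fits (3, 3, 2); releases (3, 0, 1), pool now (6, 3, 3)
  proc-A: need (4, 0, 2) fits (6, 3, 3); releases (3, 2, 2), pool now (9, 5, 5)
  proc-G: need (5, 3, 2) fits (9, 5, 5); releases (1, 0, 0), pool now (10, 5, 5)


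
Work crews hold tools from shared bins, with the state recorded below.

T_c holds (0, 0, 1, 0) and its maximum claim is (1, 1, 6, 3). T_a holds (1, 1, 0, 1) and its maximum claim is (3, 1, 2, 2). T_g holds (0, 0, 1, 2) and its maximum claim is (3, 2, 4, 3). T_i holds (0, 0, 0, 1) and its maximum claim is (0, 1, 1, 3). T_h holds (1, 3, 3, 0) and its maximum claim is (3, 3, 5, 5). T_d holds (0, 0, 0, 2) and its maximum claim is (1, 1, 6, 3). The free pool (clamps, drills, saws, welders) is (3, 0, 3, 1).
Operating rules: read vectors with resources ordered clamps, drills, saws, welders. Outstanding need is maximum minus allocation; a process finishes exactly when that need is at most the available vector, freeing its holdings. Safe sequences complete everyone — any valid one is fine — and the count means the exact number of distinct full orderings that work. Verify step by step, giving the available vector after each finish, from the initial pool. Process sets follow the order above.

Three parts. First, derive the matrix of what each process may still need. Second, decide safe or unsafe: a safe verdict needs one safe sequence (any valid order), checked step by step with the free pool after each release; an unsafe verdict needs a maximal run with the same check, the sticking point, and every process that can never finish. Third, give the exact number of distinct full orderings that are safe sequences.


(1) Need matrix, components ordered clamps, drills, saws, welders:
  T_c: (1, 1, 5, 3)
  T_a: (2, 0, 2, 1)
  T_g: (3, 2, 3, 1)
  T_i: (0, 1, 1, 2)
  T_h: (2, 0, 2, 5)
  T_d: (1, 1, 6, 1)
(2) The state is UNSAFE.
Key observation: after T_a, T_i the pool peaks at (4, 1, 3, 3), and each blocked process is short somewhere: T_c on saws; T_g on drills; T_h on welders; T_d on saws.
A maximal execution: T_a, T_i — then nothing else fits. Check, step by step:
  pool = (3, 0, 3, 1)
  run T_a (needs (2, 0, 2, 1), free (3, 0, 3, 1)); after release of (1, 1, 0, 1) the pool is (4, 1, 3, 2)
  run T_i (needs (0, 1, 1, 2), free (4, 1, 3, 2)); after release of (0, 0, 0, 1) the pool is (4, 1, 3, 3)
  T_c still needs (1, 1, 5, 3) but only (4, 1, 3, 3) is free — short on saws
  T_g still needs (3, 2, 3, 1) but only (4, 1, 3, 3) is free — short on drills
  T_h still needs (2, 0, 2, 5) but only (4, 1, 3, 3) is free — short on welders
  T_d still needs (1, 1, 6, 1) but only (4, 1, 3, 3) is free — short on saws
Permanently blocked: T_c, T_g, T_h and T_d.
(3) Precisely 0 of the possible complete orderings are safe sequences.


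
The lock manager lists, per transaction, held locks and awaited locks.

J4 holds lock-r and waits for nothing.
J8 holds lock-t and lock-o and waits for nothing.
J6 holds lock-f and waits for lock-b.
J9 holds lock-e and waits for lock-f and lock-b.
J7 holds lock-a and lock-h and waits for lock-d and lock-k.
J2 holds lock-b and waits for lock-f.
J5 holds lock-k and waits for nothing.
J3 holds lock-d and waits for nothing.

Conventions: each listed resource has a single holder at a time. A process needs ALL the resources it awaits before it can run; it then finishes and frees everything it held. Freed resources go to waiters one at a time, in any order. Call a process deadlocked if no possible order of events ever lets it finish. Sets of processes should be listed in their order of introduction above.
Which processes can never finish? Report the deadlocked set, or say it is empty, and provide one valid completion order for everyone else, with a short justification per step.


The deadlocked set is J6, J9 and J2.
Key observation: the cycle J6 -> J2 -> J6 can never break — each member waits on the next; J9 waits into the deadlock from upstream.
The rest can finish in the order J5, J3, J4, J8, J7.
Verifying each step:
  J5 waits on nothing -> runs at once and releases lock-k
  J3 waits on nothing -> runs at once and releases lock-d
  J4 waits on nothing -> runs at once and releases lock-r
  J8 waits on nothing -> runs at once and releases lock-t and lock-o
  J7 waits on lock-d and lock-k — all released -> runs and releases lock-a and lock-h


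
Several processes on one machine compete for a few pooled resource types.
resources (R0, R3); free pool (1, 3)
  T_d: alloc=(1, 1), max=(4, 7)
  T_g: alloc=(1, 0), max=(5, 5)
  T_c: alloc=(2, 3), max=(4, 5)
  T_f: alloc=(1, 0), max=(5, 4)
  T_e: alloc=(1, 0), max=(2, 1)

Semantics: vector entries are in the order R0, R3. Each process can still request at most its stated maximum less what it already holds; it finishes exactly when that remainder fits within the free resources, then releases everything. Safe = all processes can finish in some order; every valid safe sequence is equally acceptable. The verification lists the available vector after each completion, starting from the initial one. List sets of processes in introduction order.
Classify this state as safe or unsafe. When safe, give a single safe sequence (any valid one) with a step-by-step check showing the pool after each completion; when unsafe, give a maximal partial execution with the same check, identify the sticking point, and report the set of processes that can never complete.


The state is SAFE; one workable sequence: T_e, T_c, T_f, T_g, T_d.
Key observation: the first exact fit in this order is T_e — it needs (1, 1) with (1, 3) free, meeting a requested resource to the last unit.
Step-by-step check:
  pool = (1, 3)
  T_e needs (1, 1) <= (1, 3) -> finishes; pool += (1, 0) = (2, 3)
  T_c needs (2, 2) <= (2, 3) -> finishes; pool += (2, 3) = (4, 6)
  T_f needs (4, 4) <= (4, 6) -> finishes; pool += (1, 0) = (5, 6)
  T_g needs (4, 5) <= (5, 6) -> finishes; pool += (1, 0) = (6, 6)
  T_d needs (3, 6) <= (6, 6) -> finishes; pool += (1, 1) = (7, 7)


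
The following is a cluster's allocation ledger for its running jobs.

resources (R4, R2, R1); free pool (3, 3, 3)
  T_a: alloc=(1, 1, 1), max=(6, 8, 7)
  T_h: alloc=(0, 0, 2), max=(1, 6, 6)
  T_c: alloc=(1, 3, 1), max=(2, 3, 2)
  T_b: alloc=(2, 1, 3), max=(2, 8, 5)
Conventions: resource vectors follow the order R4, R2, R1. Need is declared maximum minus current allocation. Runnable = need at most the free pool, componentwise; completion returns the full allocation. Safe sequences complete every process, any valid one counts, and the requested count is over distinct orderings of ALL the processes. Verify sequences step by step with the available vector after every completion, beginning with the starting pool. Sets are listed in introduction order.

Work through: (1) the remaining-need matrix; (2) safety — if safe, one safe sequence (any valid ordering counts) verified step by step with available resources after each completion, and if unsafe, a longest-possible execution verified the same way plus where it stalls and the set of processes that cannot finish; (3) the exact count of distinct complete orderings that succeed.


(1) Remaining need (order R4, R2, R1):
  T_a: (5, 7, 6)
  T_h: (1, 6, 4)
  T_c: (1, 0, 1)
  T_b: (0, 7, 2)
(2) The state is UNSAFE.
Key observation: the wall is R2: completing T_c, T_h brings the pool only to (4, 6, 6), and all the rest need more.
Going as far as possible: T_c, T_h; after that, nothing fits. Check, step by step:
  pool = (3, 3, 3)
  run T_c (needs (1, 0, 1), free (3, 3, 3)); after release of (1, 3, 1) the pool is (4, 6, 4)
  run T_h (needs (1, 6, 4), free (4, 6, 4)); after release of (0, 0, 2) the pool is (4, 6, 6)
  T_a still needs (5, 7, 6) but only (4, 6, 6) is free — short on R4 and R2
  T_b still needs (0, 7, 2) but only (4, 6, 6) is free — short on R2
Processes that can never finish: T_a and T_b.
(3) Precisely 0 of the possible complete orderings are safe sequences.


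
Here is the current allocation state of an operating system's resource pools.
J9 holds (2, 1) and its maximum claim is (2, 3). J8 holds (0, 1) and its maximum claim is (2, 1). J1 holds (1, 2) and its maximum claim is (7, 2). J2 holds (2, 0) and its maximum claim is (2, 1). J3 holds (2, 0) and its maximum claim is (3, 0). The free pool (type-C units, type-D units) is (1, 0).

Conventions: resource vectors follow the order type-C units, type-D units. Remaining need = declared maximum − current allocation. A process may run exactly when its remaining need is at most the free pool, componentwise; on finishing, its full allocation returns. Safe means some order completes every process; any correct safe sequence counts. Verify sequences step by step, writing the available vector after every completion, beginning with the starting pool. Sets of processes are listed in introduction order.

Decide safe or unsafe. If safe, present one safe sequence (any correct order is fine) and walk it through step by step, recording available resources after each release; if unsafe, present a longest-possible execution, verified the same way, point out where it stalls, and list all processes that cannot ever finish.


UNSAFE.
Key observation: after J3, J8, J2 the pool peaks at (5, 1), and each blocked process is short somewhere: J9 on type-D units; J1 on type-C units.
Going as far as possible: J3, J8, J2; after that, nothing fits. Check, step by step:
  pool = (1, 0)
  run J3 (needs (1, 0), free (1, 0)); after release of (2, 0) the pool is (3, 0)
  run J8 (needs (2, 0), free (3, 0)); after release of (0, 1) the pool is (3, 1)
  run J2 (needs (0, 1), free (3, 1)); after release of (2, 0) the pool is (5, 1)
  J9 still needs (0, 2) but only (5, 1) is free — short on type-D units
  J1 still needs (6, 0) but only (5, 1) is free — short on type-C units
Permanently blocked: J9 and J1.


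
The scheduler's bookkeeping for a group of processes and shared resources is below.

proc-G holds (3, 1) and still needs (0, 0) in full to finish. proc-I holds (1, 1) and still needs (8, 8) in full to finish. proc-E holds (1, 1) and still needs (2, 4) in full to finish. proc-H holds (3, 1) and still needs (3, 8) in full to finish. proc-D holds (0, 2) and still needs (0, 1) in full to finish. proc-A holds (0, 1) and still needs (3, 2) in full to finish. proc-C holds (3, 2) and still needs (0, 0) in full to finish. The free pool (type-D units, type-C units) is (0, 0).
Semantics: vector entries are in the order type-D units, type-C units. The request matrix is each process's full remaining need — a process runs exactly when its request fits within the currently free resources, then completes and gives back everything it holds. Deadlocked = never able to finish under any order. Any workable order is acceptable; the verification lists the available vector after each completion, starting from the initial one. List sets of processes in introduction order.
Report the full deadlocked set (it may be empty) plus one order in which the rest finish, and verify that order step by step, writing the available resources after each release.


Deadlocked set: proc-I and proc-H.
Key observation: the pool after proc-C, proc-A, proc-D, proc-G, proc-E is (7, 7); every surviving request exceeds it in type-C units, so progress ends there.
The rest can finish in the order proc-C, proc-A, proc-D, proc-G, proc-E. Walking it through:
  pool = (0, 0)
  proc-C: need (0, 0) fits (0, 0); releases (3, 2), pool now (3, 2)
  proc-A: need (3, 2) fits (3, 2); releases (0, 1), pool now (3, 3)
  proc-D: need (0, 1) fits (3, 3); releases (0, 2), pool now (3, 5)
  proc-G: need (0, 0) fits (3, 5); releases (3, 1), pool now (6, 6)
  proc-E: need (2, 4) fits (6, 6); releases (1, 1), pool now (7, 7)
None of the blocked processes ever fits:
  proc-I still needs (8, 8) but only (7, 7) is free — short on type-D units and type-C units
  proc-H still needs (3, 8) but only (7, 7) is free — short on type-C units


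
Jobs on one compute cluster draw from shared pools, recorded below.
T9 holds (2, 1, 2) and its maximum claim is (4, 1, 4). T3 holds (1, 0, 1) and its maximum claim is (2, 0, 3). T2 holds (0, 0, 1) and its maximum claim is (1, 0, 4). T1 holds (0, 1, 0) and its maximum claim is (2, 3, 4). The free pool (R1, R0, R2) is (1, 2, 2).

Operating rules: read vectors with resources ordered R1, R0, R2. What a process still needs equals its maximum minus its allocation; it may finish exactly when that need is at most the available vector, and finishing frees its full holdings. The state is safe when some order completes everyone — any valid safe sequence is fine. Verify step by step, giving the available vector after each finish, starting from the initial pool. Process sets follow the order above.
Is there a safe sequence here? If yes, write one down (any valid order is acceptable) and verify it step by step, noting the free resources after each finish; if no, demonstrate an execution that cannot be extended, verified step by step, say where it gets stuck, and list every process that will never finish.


SAFE. One safe sequence: T3, T9, T2, T1.
Key observation: reading the order forward, T3 is the first process whose need (1, 0, 2) meets the free pool (1, 2, 2) exactly on a resource it requests.
Step-by-step check:
  pool = (1, 2, 2)
  T3: need (1, 0, 2) fits (1, 2, 2); releases (1, 0, 1), pool now (2, 2, 3)
  T9: need (2, 0, 2) fits (2, 2, 3); releases (2, 1, 2), pool now (4, 3, 5)
  T2: need (1, 0, 3) fits (4, 3, 5); releases (0, 0, 1), pool now (4, 3, 6)
  T1: need (2, 2, 4) fits (4, 3, 6); releases (0, 1, 0), pool now (4, 4, 6)


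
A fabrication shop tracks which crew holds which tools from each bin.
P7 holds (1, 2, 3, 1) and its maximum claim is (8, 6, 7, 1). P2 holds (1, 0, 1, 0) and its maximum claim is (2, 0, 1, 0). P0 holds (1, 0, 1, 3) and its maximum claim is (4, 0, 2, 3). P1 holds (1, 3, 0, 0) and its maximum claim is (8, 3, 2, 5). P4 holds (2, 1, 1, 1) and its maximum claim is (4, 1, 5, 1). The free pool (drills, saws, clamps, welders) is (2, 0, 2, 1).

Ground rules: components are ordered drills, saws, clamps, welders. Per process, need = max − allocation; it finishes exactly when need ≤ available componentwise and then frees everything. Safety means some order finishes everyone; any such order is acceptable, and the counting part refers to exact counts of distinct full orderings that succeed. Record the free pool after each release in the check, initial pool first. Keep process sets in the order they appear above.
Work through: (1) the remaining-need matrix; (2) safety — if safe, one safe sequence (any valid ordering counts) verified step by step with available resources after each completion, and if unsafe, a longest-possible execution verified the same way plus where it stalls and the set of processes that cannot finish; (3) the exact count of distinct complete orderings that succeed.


(1) Outstanding need per process (order drills, saws, clamps, welders):
  P7: (7, 4, 4, 0)
  P2: (1, 0, 0, 0)
  P0: (3, 0, 1, 0)
  P1: (7, 0, 2, 5)
  P4: (2, 0, 4, 0)
(2) UNSAFE.
Key observation: the pool after P2, P0, P4 is (6, 1, 5, 5); every surviving request exceeds it in drills, so progress ends there.
The run P2, P0, P4 cannot be extended any further. Check, step by step:
  pool = (2, 0, 2, 1)
  run P2 (needs (1, 0, 0, 0), free (2, 0, 2, 1)); after release of (1, 0, 1, 0) the pool is (3, 0, 3, 1)
  run P0 (needs (3, 0, 1, 0), free (3, 0, 3, 1)); after release of (1, 0, 1, 3) the pool is (4, 0, 4, 4)
  run P4 (needs (2, 0, 4, 0), free (4, 0, 4, 4)); after release of (2, 1, 1, 1) the pool is (6, 1, 5, 5)
  P7 cannot run: need (7, 4, 4, 0) vs free (6, 1, 5, 5) (insufficient drills and saws)
  P1 cannot run: need (7, 0, 2, 5) vs free (6, 1, 5, 5) (insufficient drills)
Permanently blocked: P7 and P1.
(3) Exactly 0 of the possible complete orderings are safe sequences.


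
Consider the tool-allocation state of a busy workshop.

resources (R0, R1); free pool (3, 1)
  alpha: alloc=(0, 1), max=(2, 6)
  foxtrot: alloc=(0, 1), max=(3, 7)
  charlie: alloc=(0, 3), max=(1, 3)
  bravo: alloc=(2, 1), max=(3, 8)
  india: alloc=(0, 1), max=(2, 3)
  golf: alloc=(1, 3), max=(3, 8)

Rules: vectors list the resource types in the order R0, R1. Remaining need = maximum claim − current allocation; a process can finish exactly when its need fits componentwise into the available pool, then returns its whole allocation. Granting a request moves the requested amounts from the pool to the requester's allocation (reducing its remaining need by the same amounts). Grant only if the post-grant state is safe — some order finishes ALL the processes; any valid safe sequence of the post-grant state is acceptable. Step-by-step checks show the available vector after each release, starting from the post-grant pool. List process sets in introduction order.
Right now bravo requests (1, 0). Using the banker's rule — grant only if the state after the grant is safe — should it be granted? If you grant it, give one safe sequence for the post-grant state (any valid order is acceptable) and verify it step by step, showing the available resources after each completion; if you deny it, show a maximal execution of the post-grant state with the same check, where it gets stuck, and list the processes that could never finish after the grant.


GRANT. The post-grant state is safe; one safe sequence: charlie, india, golf, alpha, foxtrot, bravo.
Key observation: granting shrinks the pool to (2, 1), yet charlie still fits and the chain goes through.
Check on the post-grant state, step by step:
  pool = (2, 1)
  run charlie (needs (1, 0), free (2, 1)); after release of (0, 3) the pool is (2, 4)
  run india (needs (2, 2), free (2, 4)); after release of (0, 1) the pool is (2, 5)
  run golf (needs (2, 5), free (2, 5)); after release of (1, 3) the pool is (3, 8)
  run alpha (needs (2, 5), free (3, 8)); after release of (0, 1) the pool is (3, 9)
  run foxtrot (needs (3, 6), free (3, 9)); after release of (0, 1) the pool is (3, 10)
  run bravo (needs (0, 7), free (3, 10)); after release of (3, 1) the pool is (6, 11)


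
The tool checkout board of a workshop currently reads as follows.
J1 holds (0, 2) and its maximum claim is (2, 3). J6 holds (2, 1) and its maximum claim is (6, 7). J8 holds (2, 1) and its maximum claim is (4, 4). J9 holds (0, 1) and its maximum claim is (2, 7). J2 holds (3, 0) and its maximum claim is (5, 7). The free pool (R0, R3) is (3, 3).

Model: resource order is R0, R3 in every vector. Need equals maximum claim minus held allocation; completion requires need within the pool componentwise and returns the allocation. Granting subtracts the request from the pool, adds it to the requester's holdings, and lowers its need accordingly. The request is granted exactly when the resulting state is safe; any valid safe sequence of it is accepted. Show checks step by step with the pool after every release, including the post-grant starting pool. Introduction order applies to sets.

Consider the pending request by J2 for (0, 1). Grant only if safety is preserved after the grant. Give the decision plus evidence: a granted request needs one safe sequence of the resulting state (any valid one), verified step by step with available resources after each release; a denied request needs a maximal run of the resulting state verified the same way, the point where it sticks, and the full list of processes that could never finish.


DENY: after the grant no complete ordering would exist.
Key observation: after J1, J8 complete, (5, 5) is the best the pool ever gets, yet each leftover process wants more R3.
After a pretend grant, a maximal execution: J1, J8 — then nothing else fits. Check, step by step:
  pool = (3, 2)
  J1: need (2, 1) fits (3, 2); releases (0, 2), pool now (3, 4)
  J8: need (2, 3) fits (3, 4); releases (2, 1), pool now (5, 5)
  blocked: J6 wants (4, 6), pool (5, 5) — not enough R3
  blocked: J9 wants (2, 6), pool (5, 5) — not enough R3
  blocked: J2 wants (2, 6), pool (5, 5) — not enough R3
Processes that could never finish after the grant: J6, J9 and J2.


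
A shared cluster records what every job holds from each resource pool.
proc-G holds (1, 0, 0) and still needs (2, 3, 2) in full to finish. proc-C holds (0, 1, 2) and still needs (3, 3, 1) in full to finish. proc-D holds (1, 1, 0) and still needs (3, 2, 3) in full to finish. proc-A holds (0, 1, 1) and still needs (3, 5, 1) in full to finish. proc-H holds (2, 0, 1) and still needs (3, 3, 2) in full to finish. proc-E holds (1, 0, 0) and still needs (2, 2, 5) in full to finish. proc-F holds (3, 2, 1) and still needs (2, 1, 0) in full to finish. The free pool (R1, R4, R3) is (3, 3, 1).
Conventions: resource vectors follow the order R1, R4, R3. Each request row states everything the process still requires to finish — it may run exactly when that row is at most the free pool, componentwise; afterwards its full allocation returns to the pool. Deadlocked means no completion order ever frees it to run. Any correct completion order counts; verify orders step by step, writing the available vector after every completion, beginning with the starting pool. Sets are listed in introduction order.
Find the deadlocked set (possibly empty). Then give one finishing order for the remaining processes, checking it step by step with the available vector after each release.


No process is deadlocked.
Key observation: there is always a runnable process — proc-C first — so the state unwinds completely.
A valid finishing order for the others: proc-C, proc-F, proc-A, proc-E, proc-D, proc-H, proc-G. Check, step by step:
  pool = (3, 3, 1)
  proc-C: need (3, 3, 1) fits (3, 3, 1); releases (0, 1, 2), pool now (3, 4, 3)
  proc-F: need (2, 1, 0) fits (3, 4, 3); releases (3, 2, 1), pool now (6, 6, 4)
  proc-A: need (3, 5, 1) fits (6, 6, 4); releases (0, 1, 1), pool now (6, 7, 5)
  proc-E: need (2, 2, 5) fits (6, 7, 5); releases (1, 0, 0), pool now (7, 7, 5)
  proc-D: need (3, 2, 3) fits (7, 7, 5); releases (1, 1, 0), pool now (8, 8, 5)
  proc-H: need (3, 3, 2) fits (8, 8, 5); releases (2, 0, 1), pool now (10, 8, 6)
  proc-G: need (2, 3, 2) fits (10, 8, 6); releases (1, 0, 0), pool now (11, 8, 6)


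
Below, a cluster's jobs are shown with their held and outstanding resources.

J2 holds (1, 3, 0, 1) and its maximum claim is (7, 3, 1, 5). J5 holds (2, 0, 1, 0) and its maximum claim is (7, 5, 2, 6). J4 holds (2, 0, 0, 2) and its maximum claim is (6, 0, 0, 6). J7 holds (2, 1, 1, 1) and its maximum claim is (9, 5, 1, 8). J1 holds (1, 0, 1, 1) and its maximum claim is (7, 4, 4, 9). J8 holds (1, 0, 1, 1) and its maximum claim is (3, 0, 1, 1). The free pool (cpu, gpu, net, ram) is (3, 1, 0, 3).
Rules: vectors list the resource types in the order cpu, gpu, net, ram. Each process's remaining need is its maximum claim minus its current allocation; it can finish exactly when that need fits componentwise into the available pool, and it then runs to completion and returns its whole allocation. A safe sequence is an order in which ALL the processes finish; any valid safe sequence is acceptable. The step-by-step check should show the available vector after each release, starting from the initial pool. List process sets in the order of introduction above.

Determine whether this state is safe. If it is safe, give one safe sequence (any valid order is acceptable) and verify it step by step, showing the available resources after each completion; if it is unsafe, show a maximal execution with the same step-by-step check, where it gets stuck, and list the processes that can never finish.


SAFE, for example via the order J8, J4, J2, J7, J5, J1.
Key observation: the first exact fit in this order is J4 — it needs (4, 0, 0, 4) with (4, 1, 1, 4) free, meeting a requested resource to the last unit.
Walking it through:
  pool = (3, 1, 0, 3)
  J8 needs (2, 0, 0, 0) <= (3, 1, 0, 3) -> finishes; pool += (1, 0, 1, 1) = (4, 1, 1, 4)
  J4 needs (4, 0, 0, 4) <= (4, 1, 1, 4) -> finishes; pool += (2, 0, 0, 2) = (6, 1, 1, 6)
  J2 needs (6, 0, 1, 4) <= (6, 1, 1, 6) -> finishes; pool += (1, 3, 0, 1) = (7, 4, 1, 7)
  J7 needs (7, 4, 0, 7) <= (7, 4, 1, 7) -> finishes; pool += (2, 1, 1, 1) = (9, 5, 2, 8)
  J5 needs (5, 5, 1, 6) <= (9, 5, 2, 8) -> finishes; pool += (2, 0, 1, 0) = (11, 5, 3, 8)
  J1 needs (6, 4, 3, 8) <= (11, 5, 3, 8) -> finishes; pool += (1, 0, 1, 1) = (12, 5, 4, 9)
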